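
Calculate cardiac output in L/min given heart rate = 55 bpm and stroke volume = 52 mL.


CO = HR * SV
CO = 55 * 52 / 1000
CO = 2.86 L/min


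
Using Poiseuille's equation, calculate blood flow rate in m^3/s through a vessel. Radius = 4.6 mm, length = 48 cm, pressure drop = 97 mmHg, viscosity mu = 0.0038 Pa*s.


Q = pi*r^4*dP / (8*mu*L)
r = 0.0046 m, L = 0.48 m
dP = 97 mmHg = 12932.234 Pa
Q = 0.001247 m^3/s


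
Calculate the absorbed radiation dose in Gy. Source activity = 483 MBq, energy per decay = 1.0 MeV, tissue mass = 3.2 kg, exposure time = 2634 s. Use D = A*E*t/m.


A = 483 MBq = 4.8300e+08 Bq
E = 1.0 MeV = 1.602e-13 J
D = A*E*t/m = 4.8300e+08*1.602e-13*2634/3.2
D = 0.06369 Gy


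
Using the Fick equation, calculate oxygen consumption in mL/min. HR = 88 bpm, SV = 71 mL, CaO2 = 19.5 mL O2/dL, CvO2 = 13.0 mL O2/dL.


CO = HR*SV = 88*71/1000 = 6.248 L/min
a-v O2 diff = 19.5 - 13.0 = 6.5 mL/dL
VO2 = CO * (CaO2-CvO2) * 10 dL/L
VO2 = 6.248 * 6.5 * 10
VO2 = 406.1 mL/min


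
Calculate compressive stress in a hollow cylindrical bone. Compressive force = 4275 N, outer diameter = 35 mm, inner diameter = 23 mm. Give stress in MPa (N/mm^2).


A = pi*(r_o^2 - r_i^2)
r_o = 17.5 mm, r_i = 11.5 mm
A = 546.637 mm^2
sigma = F/A = 4275 / 546.637
sigma = 7.821 MPa


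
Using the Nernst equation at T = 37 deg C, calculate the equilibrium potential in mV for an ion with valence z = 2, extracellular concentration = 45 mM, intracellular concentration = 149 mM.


E = (RT/(zF)) * ln(C_out/C_in)
T = 37 + 273.15 = 310.15 K
E = (8.314 * 310.15 / (2 * 96485)) * ln(45/149)
E = -16 mV


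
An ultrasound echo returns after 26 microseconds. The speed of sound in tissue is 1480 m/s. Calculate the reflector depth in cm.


depth = c * t / 2
t = 26 us = 2.6000e-05 s
depth = 1480 * 2.6000e-05 / 2
depth = 0.01924 m = 1.924 cm


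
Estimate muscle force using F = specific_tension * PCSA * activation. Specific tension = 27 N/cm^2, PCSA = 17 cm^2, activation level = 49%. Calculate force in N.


F = sigma * PCSA * activation
F = 27 * 17 * 0.49
F = 224.9 N


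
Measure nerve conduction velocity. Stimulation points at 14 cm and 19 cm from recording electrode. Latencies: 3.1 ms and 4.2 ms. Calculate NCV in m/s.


Distance = (19 - 14) / 100 = 0.05 m
dt = (4.2 - 3.1) / 1000 = 0.0011 s
NCV = dist / dt = 45.45 m/s


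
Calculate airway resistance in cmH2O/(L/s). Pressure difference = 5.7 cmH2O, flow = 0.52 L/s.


R = dP / flow
R = 5.7 / 0.52
R = 10.96 cmH2O/(L/s)


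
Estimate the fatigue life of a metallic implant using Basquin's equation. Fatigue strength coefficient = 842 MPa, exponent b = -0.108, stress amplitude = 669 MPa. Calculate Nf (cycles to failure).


sigma_a = sigma_f' * (2Nf)^b
2Nf = (sigma_a/sigma_f')^(1/b)
2Nf = (669/842)^(1/-0.108)
2Nf = 8.4114357
Nf = 4.206


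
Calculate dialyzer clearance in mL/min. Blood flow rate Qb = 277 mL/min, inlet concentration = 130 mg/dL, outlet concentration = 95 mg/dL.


K = Qb * (Cb_in - Cb_out) / Cb_in
K = 277 * (130 - 95) / 130
K = 74.58 mL/min


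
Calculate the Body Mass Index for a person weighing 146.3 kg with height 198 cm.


BMI = weight / height^2
height = 198 cm = 1.98 m
BMI = 146.3 / 1.98^2
BMI = 37.32 kg/m^2


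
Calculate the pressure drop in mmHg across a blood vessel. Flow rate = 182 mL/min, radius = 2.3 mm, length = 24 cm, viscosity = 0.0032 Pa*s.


dP = 8*mu*L*Q / (pi*r^4)
Q = 182 mL/min = 3.03333e-06 m^3/s
dP = 211.987 Pa = 211.987 / 133.322 mmHg = 1.59 mmHg


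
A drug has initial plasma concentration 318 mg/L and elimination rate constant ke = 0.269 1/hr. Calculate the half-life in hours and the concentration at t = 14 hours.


t_half = ln(2) / ke = 0.693147 / 0.269 = 2.577 hr
C(t) = C0 * exp(-ke*t) = 318 * exp(-0.269*14)
C(14) = 7.36 mg/L


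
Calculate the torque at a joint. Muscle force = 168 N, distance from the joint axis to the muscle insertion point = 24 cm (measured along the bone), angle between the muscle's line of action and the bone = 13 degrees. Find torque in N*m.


Torque = F * d * sin(theta)   (moment arm = d*sin(theta))
d = 24 cm = 0.24 m
Torque = 168 * 0.24 * sin(13)
Torque = 9.07 N*m


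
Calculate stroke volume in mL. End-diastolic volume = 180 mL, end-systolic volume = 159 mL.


SV = EDV - ESV
SV = 180 - 159
SV = 21 mL


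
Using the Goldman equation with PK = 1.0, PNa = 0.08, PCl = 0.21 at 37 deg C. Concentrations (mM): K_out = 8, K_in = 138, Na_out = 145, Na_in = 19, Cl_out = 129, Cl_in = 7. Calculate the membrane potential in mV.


Vm = (RT/F)*ln((PK*Ko + PNa*Nao + PCl*Cli)/(PK*Ki + PNa*Nai + PCl*Clo))
Numer = 21.07, Denom = 166.61
Vm = -55.26 mV


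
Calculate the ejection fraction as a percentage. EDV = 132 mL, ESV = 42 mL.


SV = EDV - ESV = 132 - 42 = 90 mL
EF = SV/EDV * 100 = 90/132 * 100
EF = 68.18%


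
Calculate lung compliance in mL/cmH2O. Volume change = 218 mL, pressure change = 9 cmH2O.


C = dV / dP
C = 218 / 9
C = 24.22 mL/cmH2O


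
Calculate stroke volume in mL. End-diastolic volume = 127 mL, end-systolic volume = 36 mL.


SV = EDV - ESV
SV = 127 - 36
SV = 91 mL


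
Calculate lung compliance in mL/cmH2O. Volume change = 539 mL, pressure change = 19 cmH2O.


C = dV / dP
C = 539 / 19
C = 28.37 mL/cmH2O


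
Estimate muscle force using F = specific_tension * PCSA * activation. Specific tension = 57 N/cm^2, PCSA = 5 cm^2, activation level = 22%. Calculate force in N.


F = sigma * PCSA * activation
F = 57 * 5 * 0.22
F = 62.7 N


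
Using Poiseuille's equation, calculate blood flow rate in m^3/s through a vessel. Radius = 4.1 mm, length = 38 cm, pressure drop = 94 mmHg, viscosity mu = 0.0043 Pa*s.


Q = pi*r^4*dP / (8*mu*L)
r = 0.0041 m, L = 0.38 m
dP = 94 mmHg = 12532.268 Pa
Q = 8.5108e-04 m^3/s


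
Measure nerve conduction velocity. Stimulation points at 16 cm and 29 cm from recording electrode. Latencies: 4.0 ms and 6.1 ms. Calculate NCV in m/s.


Distance = (29 - 16) / 100 = 0.13 m
dt = (6.1 - 4.0) / 1000 = 0.0021 s
NCV = dist / dt = 61.9 m/s


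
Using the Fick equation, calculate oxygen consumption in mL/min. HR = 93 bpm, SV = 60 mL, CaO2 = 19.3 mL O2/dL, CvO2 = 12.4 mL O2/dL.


CO = HR*SV = 93*60/1000 = 5.58 L/min
a-v O2 diff = 19.3 - 12.4 = 6.9 mL/dL
VO2 = CO * (CaO2-CvO2) * 10 dL/L
VO2 = 5.58 * 6.9 * 10
VO2 = 385 mL/min


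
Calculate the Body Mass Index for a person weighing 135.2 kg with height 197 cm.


BMI = weight / height^2
height = 197 cm = 1.97 m
BMI = 135.2 / 1.97^2
BMI = 34.84 kg/m^2


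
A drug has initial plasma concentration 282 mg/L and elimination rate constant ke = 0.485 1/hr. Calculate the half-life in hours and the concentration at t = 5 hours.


t_half = ln(2) / ke = 0.693147 / 0.485 = 1.429 hr
C(t) = C0 * exp(-ke*t) = 282 * exp(-0.485*5)
C(5) = 24.95 mg/L


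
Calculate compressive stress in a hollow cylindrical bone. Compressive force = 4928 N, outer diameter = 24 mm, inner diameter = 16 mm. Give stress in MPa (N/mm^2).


A = pi*(r_o^2 - r_i^2)
r_o = 12 mm, r_i = 8 mm
A = 251.327 mm^2
sigma = F/A = 4928 / 251.327
sigma = 19.61 MPa


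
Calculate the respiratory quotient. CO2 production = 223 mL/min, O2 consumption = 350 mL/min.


RQ = VCO2 / VO2
RQ = 223 / 350
RQ = 0.6371


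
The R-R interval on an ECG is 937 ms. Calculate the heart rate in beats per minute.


HR = 60 / RR_interval(s)
RR = 937 ms = 0.937 s
HR = 60 / 0.937 = 64.03 bpm


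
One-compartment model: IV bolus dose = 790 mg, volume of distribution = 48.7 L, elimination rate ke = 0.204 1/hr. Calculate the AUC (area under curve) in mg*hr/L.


C0 = Dose/Vd = 790/48.7 = 16.2218 mg/L
AUC = C0/ke = 16.2218/0.204
AUC = 79.52 mg*hr/L


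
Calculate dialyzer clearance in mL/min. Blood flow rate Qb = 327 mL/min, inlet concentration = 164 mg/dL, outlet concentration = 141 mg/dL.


K = Qb * (Cb_in - Cb_out) / Cb_in
K = 327 * (164 - 141) / 164
K = 45.86 mL/min


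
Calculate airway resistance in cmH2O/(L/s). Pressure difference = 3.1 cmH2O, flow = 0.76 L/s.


R = dP / flow
R = 3.1 / 0.76
R = 4.079 cmH2O/(L/s)


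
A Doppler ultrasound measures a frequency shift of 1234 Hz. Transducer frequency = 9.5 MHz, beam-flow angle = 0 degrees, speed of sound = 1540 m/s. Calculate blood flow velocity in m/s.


v = fd * c / (2 * f0 * cos(theta))
v = 1234 * 1540 / (2 * 9.5000e+06 * cos(0))
v = 0.1 m/s


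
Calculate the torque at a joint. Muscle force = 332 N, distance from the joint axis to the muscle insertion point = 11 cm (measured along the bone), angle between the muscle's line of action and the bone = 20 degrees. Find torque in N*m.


Torque = F * d * sin(theta)   (moment arm = d*sin(theta))
d = 11 cm = 0.11 m
Torque = 332 * 0.11 * sin(20)
Torque = 12.49 N*m


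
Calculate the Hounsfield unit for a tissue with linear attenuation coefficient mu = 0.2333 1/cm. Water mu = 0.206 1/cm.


HU = ((mu_tissue - mu_water) / mu_water) * 1000
HU = ((0.2333 - 0.206) / 0.206) * 1000
HU = 132.5


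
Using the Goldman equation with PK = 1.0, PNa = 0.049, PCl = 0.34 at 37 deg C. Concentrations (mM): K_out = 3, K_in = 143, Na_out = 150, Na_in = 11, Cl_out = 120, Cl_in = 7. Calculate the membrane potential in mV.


Vm = (RT/F)*ln((PK*Ko + PNa*Nao + PCl*Cli)/(PK*Ki + PNa*Nai + PCl*Clo))
Numer = 12.73, Denom = 184.339
Vm = -71.43 mV


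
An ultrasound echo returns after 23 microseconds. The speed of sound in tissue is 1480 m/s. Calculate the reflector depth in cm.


depth = c * t / 2
t = 23 us = 2.3000e-05 s
depth = 1480 * 2.3000e-05 / 2
depth = 0.01702 m = 1.702 cm


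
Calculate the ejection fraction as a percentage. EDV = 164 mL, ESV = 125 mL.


SV = EDV - ESV = 164 - 125 = 39 mL
EF = SV/EDV * 100 = 39/164 * 100
EF = 23.78%


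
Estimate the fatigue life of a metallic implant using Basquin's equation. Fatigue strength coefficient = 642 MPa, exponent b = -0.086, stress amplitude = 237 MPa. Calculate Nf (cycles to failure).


sigma_a = sigma_f' * (2Nf)^b
2Nf = (sigma_a/sigma_f')^(1/b)
2Nf = (237/642)^(1/-0.086)
2Nf = 107746.53
Nf = 5.387e+04


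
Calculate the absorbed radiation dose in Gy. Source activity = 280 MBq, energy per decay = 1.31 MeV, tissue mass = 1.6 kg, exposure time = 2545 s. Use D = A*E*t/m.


A = 280 MBq = 2.8000e+08 Bq
E = 1.31 MeV = 2.09862e-13 J
D = A*E*t/m = 2.8000e+08*2.09862e-13*2545/1.6
D = 0.09347 Gy


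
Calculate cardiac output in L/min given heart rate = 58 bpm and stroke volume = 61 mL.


CO = HR * SV
CO = 58 * 61 / 1000
CO = 3.538 L/min


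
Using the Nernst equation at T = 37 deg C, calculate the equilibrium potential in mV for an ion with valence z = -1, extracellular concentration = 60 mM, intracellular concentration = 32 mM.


E = (RT/(zF)) * ln(C_out/C_in)
T = 37 + 273.15 = 310.15 K
E = (8.314 * 310.15 / (-1 * 96485)) * ln(60/32)
E = -16.8 mV


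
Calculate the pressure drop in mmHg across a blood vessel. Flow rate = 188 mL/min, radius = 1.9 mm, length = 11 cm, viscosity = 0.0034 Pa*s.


dP = 8*mu*L*Q / (pi*r^4)
Q = 188 mL/min = 3.13333e-06 m^3/s
dP = 228.983 Pa = 228.983 / 133.322 mmHg = 1.718 mmHg


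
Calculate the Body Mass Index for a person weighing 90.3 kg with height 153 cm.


BMI = weight / height^2
height = 153 cm = 1.53 m
BMI = 90.3 / 1.53^2
BMI = 38.57 kg/m^2


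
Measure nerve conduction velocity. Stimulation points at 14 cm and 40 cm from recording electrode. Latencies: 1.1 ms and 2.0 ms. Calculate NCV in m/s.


Distance = (40 - 14) / 100 = 0.26 m
dt = (2.0 - 1.1) / 1000 = 9.0000e-04 s
NCV = dist / dt = 288.9 m/s


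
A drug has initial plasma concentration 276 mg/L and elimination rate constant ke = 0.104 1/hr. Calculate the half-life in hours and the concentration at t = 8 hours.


t_half = ln(2) / ke = 0.693147 / 0.104 = 6.665 hr
C(t) = C0 * exp(-ke*t) = 276 * exp(-0.104*8)
C(8) = 120.1 mg/L


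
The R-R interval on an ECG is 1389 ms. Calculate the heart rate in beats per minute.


HR = 60 / RR_interval(s)
RR = 1389 ms = 1.389 s
HR = 60 / 1.389 = 43.2 bpm


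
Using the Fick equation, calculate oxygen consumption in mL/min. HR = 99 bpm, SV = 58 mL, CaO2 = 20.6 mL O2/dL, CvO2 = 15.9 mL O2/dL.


CO = HR*SV = 99*58/1000 = 5.742 L/min
a-v O2 diff = 20.6 - 15.9 = 4.7 mL/dL
VO2 = CO * (CaO2-CvO2) * 10 dL/L
VO2 = 5.742 * 4.7 * 10
VO2 = 269.9 mL/min


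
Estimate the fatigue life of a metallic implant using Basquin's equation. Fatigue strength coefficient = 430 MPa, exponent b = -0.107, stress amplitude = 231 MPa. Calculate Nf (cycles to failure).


sigma_a = sigma_f' * (2Nf)^b
2Nf = (sigma_a/sigma_f')^(1/b)
2Nf = (231/430)^(1/-0.107)
2Nf = 332.67728
Nf = 166.3


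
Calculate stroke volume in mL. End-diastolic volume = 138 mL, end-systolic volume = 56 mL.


SV = EDV - ESV
SV = 138 - 56
SV = 82 mL


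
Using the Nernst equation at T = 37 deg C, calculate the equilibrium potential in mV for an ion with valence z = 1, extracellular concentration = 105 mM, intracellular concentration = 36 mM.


E = (RT/(zF)) * ln(C_out/C_in)
T = 37 + 273.15 = 310.15 K
E = (8.314 * 310.15 / (1 * 96485)) * ln(105/36)
E = 28.61 mV


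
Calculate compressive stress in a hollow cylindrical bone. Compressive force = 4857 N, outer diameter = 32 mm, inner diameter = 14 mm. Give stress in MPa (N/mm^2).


A = pi*(r_o^2 - r_i^2)
r_o = 16 mm, r_i = 7 mm
A = 650.31 mm^2
sigma = F/A = 4857 / 650.31
sigma = 7.469 MPa


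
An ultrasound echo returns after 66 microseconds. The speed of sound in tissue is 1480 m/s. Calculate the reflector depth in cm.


depth = c * t / 2
t = 66 us = 6.6000e-05 s
depth = 1480 * 6.6000e-05 / 2
depth = 0.04884 m = 4.884 cm


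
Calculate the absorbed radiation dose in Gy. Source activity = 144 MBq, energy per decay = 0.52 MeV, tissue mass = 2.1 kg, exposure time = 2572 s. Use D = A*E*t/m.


A = 144 MBq = 1.4400e+08 Bq
E = 0.52 MeV = 8.3304e-14 J
D = A*E*t/m = 1.4400e+08*8.3304e-14*2572/2.1
D = 0.01469 Gy


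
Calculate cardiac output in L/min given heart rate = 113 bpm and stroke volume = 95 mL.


CO = HR * SV
CO = 113 * 95 / 1000
CO = 10.73 L/min


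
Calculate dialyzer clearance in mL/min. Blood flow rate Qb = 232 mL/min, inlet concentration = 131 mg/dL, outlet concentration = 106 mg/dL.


K = Qb * (Cb_in - Cb_out) / Cb_in
K = 232 * (131 - 106) / 131
K = 44.27 mL/min


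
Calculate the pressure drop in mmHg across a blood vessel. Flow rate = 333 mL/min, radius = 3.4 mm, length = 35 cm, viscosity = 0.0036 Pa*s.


dP = 8*mu*L*Q / (pi*r^4)
Q = 333 mL/min = 5.55e-06 m^3/s
dP = 133.256 Pa = 133.256 / 133.322 mmHg = 0.9995 mmHg


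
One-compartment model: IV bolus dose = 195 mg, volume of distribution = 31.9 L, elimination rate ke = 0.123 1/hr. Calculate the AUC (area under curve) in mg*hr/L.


C0 = Dose/Vd = 195/31.9 = 6.11285 mg/L
AUC = C0/ke = 6.11285/0.123
AUC = 49.7 mg*hr/L


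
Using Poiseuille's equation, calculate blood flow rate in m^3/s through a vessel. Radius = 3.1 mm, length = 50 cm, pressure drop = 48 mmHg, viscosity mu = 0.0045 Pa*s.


Q = pi*r^4*dP / (8*mu*L)
r = 0.0031 m, L = 0.5 m
dP = 48 mmHg = 6399.456 Pa
Q = 1.0315e-04 m^3/s


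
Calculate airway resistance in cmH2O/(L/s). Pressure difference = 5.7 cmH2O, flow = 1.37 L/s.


R = dP / flow
R = 5.7 / 1.37
R = 4.161 cmH2O/(L/s)


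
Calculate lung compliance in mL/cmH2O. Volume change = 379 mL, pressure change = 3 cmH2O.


C = dV / dP
C = 379 / 3
C = 126.3 mL/cmH2O


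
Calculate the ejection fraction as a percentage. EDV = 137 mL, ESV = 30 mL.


SV = EDV - ESV = 137 - 30 = 107 mL
EF = SV/EDV * 100 = 107/137 * 100
EF = 78.1%


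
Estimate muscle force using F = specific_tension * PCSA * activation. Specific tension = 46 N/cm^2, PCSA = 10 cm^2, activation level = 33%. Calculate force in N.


F = sigma * PCSA * activation
F = 46 * 10 * 0.33
F = 151.8 N


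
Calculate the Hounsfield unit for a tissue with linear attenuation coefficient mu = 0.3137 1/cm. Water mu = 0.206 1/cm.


HU = ((mu_tissue - mu_water) / mu_water) * 1000
HU = ((0.3137 - 0.206) / 0.206) * 1000
HU = 522.8


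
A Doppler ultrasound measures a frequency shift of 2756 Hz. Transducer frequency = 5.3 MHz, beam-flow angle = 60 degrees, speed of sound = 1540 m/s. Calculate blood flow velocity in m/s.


v = fd * c / (2 * f0 * cos(theta))
v = 2756 * 1540 / (2 * 5.3000e+06 * cos(60))
v = 0.8008 m/s


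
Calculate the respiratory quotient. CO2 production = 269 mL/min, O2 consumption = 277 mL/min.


RQ = VCO2 / VO2
RQ = 269 / 277
RQ = 0.9711


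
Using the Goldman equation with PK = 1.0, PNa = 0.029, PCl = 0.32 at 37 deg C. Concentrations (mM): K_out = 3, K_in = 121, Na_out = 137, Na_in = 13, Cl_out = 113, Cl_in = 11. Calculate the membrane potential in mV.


Vm = (RT/F)*ln((PK*Ko + PNa*Nao + PCl*Cli)/(PK*Ki + PNa*Nai + PCl*Clo))
Numer = 10.493, Denom = 157.537
Vm = -72.4 mV


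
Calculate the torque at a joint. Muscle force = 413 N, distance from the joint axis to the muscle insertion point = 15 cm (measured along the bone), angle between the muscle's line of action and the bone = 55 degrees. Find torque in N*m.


Torque = F * d * sin(theta)   (moment arm = d*sin(theta))
d = 15 cm = 0.15 m
Torque = 413 * 0.15 * sin(55)
Torque = 50.75 N*m


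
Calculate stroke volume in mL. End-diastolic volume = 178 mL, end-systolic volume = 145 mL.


SV = EDV - ESV
SV = 178 - 145
SV = 33 mL


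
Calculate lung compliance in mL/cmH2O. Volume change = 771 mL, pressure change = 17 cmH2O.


C = dV / dP
C = 771 / 17
C = 45.35 mL/cmH2O


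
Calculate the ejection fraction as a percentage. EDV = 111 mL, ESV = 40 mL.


SV = EDV - ESV = 111 - 40 = 71 mL
EF = SV/EDV * 100 = 71/111 * 100
EF = 63.96%


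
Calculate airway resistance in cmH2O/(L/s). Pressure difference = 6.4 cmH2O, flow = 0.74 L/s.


R = dP / flow
R = 6.4 / 0.74
R = 8.649 cmH2O/(L/s)


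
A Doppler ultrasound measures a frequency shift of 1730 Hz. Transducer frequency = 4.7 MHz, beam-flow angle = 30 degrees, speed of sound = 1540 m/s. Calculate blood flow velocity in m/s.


v = fd * c / (2 * f0 * cos(theta))
v = 1730 * 1540 / (2 * 4.7000e+06 * cos(30))
v = 0.3273 m/s


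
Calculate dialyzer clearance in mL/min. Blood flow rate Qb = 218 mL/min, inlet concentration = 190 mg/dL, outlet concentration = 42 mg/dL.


K = Qb * (Cb_in - Cb_out) / Cb_in
K = 218 * (190 - 42) / 190
K = 169.8 mL/min


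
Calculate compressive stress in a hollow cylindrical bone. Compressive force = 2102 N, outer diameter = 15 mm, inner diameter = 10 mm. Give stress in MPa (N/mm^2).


A = pi*(r_o^2 - r_i^2)
r_o = 7.5 mm, r_i = 5 mm
A = 98.1748 mm^2
sigma = F/A = 2102 / 98.1748
sigma = 21.41 MPa


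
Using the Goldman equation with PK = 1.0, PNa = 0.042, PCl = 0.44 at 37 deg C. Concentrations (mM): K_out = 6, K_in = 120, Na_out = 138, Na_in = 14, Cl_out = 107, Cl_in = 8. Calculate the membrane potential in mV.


Vm = (RT/F)*ln((PK*Ko + PNa*Nao + PCl*Cli)/(PK*Ki + PNa*Nai + PCl*Clo))
Numer = 15.316, Denom = 167.668
Vm = -63.96 mV


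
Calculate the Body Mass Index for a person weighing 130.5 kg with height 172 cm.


BMI = weight / height^2
height = 172 cm = 1.72 m
BMI = 130.5 / 1.72^2
BMI = 44.11 kg/m^2


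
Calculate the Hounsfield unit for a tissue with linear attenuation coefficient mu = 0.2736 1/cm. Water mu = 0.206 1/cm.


HU = ((mu_tissue - mu_water) / mu_water) * 1000
HU = ((0.2736 - 0.206) / 0.206) * 1000
HU = 328.2


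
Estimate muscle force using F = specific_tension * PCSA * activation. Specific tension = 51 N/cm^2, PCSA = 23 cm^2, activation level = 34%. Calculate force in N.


F = sigma * PCSA * activation
F = 51 * 23 * 0.34
F = 398.8 N


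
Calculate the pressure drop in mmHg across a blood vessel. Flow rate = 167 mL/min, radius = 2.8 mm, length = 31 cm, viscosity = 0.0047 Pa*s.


dP = 8*mu*L*Q / (pi*r^4)
Q = 167 mL/min = 2.78333e-06 m^3/s
dP = 168.009 Pa = 168.009 / 133.322 mmHg = 1.26 mmHg


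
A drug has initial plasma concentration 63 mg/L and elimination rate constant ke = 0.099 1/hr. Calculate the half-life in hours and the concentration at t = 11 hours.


t_half = ln(2) / ke = 0.693147 / 0.099 = 7.001 hr
C(t) = C0 * exp(-ke*t) = 63 * exp(-0.099*11)
C(11) = 21.2 mg/L


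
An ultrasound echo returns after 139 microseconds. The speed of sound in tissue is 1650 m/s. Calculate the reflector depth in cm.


depth = c * t / 2
t = 139 us = 1.3900e-04 s
depth = 1650 * 1.3900e-04 / 2
depth = 0.114675 m = 11.4675 cm


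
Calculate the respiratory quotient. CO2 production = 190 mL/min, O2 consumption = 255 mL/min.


RQ = VCO2 / VO2
RQ = 190 / 255
RQ = 0.7451


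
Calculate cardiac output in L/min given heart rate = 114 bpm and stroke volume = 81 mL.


CO = HR * SV
CO = 114 * 81 / 1000
CO = 9.234 L/min


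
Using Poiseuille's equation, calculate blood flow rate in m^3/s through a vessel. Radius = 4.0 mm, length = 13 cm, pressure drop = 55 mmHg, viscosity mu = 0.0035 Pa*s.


Q = pi*r^4*dP / (8*mu*L)
r = 0.004 m, L = 0.13 m
dP = 55 mmHg = 7332.71 Pa
Q = 0.00162 m^3/s


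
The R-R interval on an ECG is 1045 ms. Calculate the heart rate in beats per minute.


HR = 60 / RR_interval(s)
RR = 1045 ms = 1.045 s
HR = 60 / 1.045 = 57.42 bpm


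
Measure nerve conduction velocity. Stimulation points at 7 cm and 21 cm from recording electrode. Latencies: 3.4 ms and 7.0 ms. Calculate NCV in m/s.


Distance = (21 - 7) / 100 = 0.14 m
dt = (7.0 - 3.4) / 1000 = 0.0036 s
NCV = dist / dt = 38.89 m/s


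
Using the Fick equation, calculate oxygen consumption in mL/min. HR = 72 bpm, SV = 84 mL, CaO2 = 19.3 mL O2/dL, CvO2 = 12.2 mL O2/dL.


CO = HR*SV = 72*84/1000 = 6.048 L/min
a-v O2 diff = 19.3 - 12.2 = 7.1 mL/dL
VO2 = CO * (CaO2-CvO2) * 10 dL/L
VO2 = 6.048 * 7.1 * 10
VO2 = 429.4 mL/min


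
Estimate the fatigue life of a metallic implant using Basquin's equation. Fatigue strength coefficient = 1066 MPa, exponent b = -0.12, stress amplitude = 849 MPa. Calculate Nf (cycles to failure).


sigma_a = sigma_f' * (2Nf)^b
2Nf = (sigma_a/sigma_f')^(1/b)
2Nf = (849/1066)^(1/-0.12)
2Nf = 6.6641683
Nf = 3.332


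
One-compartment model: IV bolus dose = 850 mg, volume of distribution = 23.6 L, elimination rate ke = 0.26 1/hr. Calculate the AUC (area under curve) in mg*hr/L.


C0 = Dose/Vd = 850/23.6 = 36.0169 mg/L
AUC = C0/ke = 36.0169/0.26
AUC = 138.5 mg*hr/L


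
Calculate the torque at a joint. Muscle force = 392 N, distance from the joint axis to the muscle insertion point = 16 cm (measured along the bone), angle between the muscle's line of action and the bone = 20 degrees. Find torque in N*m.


Torque = F * d * sin(theta)   (moment arm = d*sin(theta))
d = 16 cm = 0.16 m
Torque = 392 * 0.16 * sin(20)
Torque = 21.45 N*m


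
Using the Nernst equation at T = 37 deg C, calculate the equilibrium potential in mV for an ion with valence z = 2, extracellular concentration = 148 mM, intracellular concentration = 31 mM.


E = (RT/(zF)) * ln(C_out/C_in)
T = 37 + 273.15 = 310.15 K
E = (8.314 * 310.15 / (2 * 96485)) * ln(148/31)
E = 20.89 mV


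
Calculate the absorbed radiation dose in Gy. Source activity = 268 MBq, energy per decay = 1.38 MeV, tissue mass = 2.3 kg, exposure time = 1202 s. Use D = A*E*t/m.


A = 268 MBq = 2.6800e+08 Bq
E = 1.38 MeV = 2.21076e-13 J
D = A*E*t/m = 2.6800e+08*2.21076e-13*1202/2.3
D = 0.03096 Gy


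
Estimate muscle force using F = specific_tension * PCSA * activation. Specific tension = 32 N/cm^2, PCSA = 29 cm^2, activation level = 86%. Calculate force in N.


F = sigma * PCSA * activation
F = 32 * 29 * 0.86
F = 798.1 N


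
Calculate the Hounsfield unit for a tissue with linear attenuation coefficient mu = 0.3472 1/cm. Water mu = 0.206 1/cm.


HU = ((mu_tissue - mu_water) / mu_water) * 1000
HU = ((0.3472 - 0.206) / 0.206) * 1000
HU = 685.4


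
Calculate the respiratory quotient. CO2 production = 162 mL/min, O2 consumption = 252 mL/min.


RQ = VCO2 / VO2
RQ = 162 / 252
RQ = 0.6429


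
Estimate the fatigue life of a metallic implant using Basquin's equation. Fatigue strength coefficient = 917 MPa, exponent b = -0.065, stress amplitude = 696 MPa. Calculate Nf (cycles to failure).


sigma_a = sigma_f' * (2Nf)^b
2Nf = (sigma_a/sigma_f')^(1/b)
2Nf = (696/917)^(1/-0.065)
2Nf = 69.57657
Nf = 34.79


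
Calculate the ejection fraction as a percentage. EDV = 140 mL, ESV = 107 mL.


SV = EDV - ESV = 140 - 107 = 33 mL
EF = SV/EDV * 100 = 33/140 * 100
EF = 23.57%


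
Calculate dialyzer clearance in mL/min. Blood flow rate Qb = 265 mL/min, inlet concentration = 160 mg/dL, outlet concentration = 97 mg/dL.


K = Qb * (Cb_in - Cb_out) / Cb_in
K = 265 * (160 - 97) / 160
K = 104.3 mL/min


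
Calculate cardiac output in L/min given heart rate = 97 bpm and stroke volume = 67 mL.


CO = HR * SV
CO = 97 * 67 / 1000
CO = 6.499 L/min


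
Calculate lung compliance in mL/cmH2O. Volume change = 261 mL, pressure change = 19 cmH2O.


C = dV / dP
C = 261 / 19
C = 13.74 mL/cmH2O


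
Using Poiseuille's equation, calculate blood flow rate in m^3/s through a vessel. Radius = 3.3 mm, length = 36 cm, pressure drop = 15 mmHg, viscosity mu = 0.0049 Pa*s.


Q = pi*r^4*dP / (8*mu*L)
r = 0.0033 m, L = 0.36 m
dP = 15 mmHg = 1999.83 Pa
Q = 5.2797e-05 m^3/s


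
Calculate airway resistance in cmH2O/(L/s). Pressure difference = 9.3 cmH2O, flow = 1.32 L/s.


R = dP / flow
R = 9.3 / 1.32
R = 7.045 cmH2O/(L/s)


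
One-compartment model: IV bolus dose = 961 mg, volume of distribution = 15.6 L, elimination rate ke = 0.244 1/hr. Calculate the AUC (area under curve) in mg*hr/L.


C0 = Dose/Vd = 961/15.6 = 61.6026 mg/L
AUC = C0/ke = 61.6026/0.244
AUC = 252.5 mg*hr/L


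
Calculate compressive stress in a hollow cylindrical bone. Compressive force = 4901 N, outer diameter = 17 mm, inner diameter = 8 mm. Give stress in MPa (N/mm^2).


A = pi*(r_o^2 - r_i^2)
r_o = 8.5 mm, r_i = 4 mm
A = 176.715 mm^2
sigma = F/A = 4901 / 176.715
sigma = 27.73 MPa


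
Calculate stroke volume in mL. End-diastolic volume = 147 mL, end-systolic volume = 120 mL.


SV = EDV - ESV
SV = 147 - 120
SV = 27 mL


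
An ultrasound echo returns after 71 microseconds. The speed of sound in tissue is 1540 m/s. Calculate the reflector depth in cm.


depth = c * t / 2
t = 71 us = 7.1000e-05 s
depth = 1540 * 7.1000e-05 / 2
depth = 0.05467 m = 5.467 cm


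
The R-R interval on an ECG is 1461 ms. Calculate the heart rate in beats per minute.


HR = 60 / RR_interval(s)
RR = 1461 ms = 1.461 s
HR = 60 / 1.461 = 41.07 bpm


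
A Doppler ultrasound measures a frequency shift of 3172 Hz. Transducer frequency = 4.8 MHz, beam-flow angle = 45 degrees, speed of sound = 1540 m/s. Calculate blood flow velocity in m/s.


v = fd * c / (2 * f0 * cos(theta))
v = 3172 * 1540 / (2 * 4.8000e+06 * cos(45))
v = 0.7196 m/s


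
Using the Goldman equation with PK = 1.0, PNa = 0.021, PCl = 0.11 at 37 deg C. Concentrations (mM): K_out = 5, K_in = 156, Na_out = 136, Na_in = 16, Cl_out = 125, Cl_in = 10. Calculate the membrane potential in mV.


Vm = (RT/F)*ln((PK*Ko + PNa*Nao + PCl*Cli)/(PK*Ki + PNa*Nai + PCl*Clo))
Numer = 8.956, Denom = 170.086
Vm = -78.68 mV


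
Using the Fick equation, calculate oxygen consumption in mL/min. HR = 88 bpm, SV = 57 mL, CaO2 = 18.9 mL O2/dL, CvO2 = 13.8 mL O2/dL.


CO = HR*SV = 88*57/1000 = 5.016 L/min
a-v O2 diff = 18.9 - 13.8 = 5.1 mL/dL
VO2 = CO * (CaO2-CvO2) * 10 dL/L
VO2 = 5.016 * 5.1 * 10
VO2 = 255.8 mL/min


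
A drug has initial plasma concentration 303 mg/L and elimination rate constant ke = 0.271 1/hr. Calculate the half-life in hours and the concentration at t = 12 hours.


t_half = ln(2) / ke = 0.693147 / 0.271 = 2.558 hr
C(t) = C0 * exp(-ke*t) = 303 * exp(-0.271*12)
C(12) = 11.73 mg/L


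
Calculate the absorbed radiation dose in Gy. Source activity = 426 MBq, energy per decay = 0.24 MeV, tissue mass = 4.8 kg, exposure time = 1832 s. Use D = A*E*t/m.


A = 426 MBq = 4.2600e+08 Bq
E = 0.24 MeV = 3.8448e-14 J
D = A*E*t/m = 4.2600e+08*3.8448e-14*1832/4.8
D = 0.006251 Gy


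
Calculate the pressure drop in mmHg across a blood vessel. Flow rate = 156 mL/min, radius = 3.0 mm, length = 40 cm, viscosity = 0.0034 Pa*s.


dP = 8*mu*L*Q / (pi*r^4)
Q = 156 mL/min = 2.6e-06 m^3/s
dP = 111.165 Pa = 111.165 / 133.322 mmHg = 0.8338 mmHg


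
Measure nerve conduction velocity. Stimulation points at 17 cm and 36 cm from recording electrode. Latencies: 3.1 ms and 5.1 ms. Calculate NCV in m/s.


Distance = (36 - 17) / 100 = 0.19 m
dt = (5.1 - 3.1) / 1000 = 0.002 s
NCV = dist / dt = 95 m/s


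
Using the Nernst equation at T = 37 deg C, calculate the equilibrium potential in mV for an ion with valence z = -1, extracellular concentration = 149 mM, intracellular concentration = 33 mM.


E = (RT/(zF)) * ln(C_out/C_in)
T = 37 + 273.15 = 310.15 K
E = (8.314 * 310.15 / (-1 * 96485)) * ln(149/33)
E = -40.29 mV


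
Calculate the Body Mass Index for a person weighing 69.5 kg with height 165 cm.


BMI = weight / height^2
height = 165 cm = 1.65 m
BMI = 69.5 / 1.65^2
BMI = 25.53 kg/m^2


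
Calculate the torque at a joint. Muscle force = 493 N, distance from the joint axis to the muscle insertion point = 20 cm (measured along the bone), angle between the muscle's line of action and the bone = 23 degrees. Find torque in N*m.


Torque = F * d * sin(theta)   (moment arm = d*sin(theta))
d = 20 cm = 0.2 m
Torque = 493 * 0.2 * sin(23)
Torque = 38.53 N*m


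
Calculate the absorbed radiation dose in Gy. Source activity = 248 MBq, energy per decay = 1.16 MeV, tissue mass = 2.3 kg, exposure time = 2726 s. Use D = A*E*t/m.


A = 248 MBq = 2.4800e+08 Bq
E = 1.16 MeV = 1.85832e-13 J
D = A*E*t/m = 2.4800e+08*1.85832e-13*2726/2.3
D = 0.05462 Gy


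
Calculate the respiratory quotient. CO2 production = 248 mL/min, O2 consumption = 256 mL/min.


RQ = VCO2 / VO2
RQ = 248 / 256
RQ = 0.9688


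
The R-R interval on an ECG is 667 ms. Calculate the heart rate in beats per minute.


HR = 60 / RR_interval(s)
RR = 667 ms = 0.667 s
HR = 60 / 0.667 = 89.96 bpm


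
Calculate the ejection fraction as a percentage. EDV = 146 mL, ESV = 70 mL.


SV = EDV - ESV = 146 - 70 = 76 mL
EF = SV/EDV * 100 = 76/146 * 100
EF = 52.05%


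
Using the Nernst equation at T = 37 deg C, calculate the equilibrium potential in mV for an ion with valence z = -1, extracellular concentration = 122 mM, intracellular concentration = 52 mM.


E = (RT/(zF)) * ln(C_out/C_in)
T = 37 + 273.15 = 310.15 K
E = (8.314 * 310.15 / (-1 * 96485)) * ln(122/52)
E = -22.79 mV


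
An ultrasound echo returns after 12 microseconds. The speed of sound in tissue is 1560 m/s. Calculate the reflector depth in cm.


depth = c * t / 2
t = 12 us = 1.2000e-05 s
depth = 1560 * 1.2000e-05 / 2
depth = 0.00936 m = 0.936 cm


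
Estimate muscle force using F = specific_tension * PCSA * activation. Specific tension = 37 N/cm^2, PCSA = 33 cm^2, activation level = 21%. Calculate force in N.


F = sigma * PCSA * activation
F = 37 * 33 * 0.21
F = 256.4 N


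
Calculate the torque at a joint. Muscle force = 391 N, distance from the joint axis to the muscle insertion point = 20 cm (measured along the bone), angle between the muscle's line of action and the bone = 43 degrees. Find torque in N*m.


Torque = F * d * sin(theta)   (moment arm = d*sin(theta))
d = 20 cm = 0.2 m
Torque = 391 * 0.2 * sin(43)
Torque = 53.33 N*m


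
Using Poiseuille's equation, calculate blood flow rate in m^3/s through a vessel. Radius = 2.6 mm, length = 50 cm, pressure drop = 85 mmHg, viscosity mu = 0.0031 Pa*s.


Q = pi*r^4*dP / (8*mu*L)
r = 0.0026 m, L = 0.5 m
dP = 85 mmHg = 11332.37 Pa
Q = 1.3120e-04 m^3/s


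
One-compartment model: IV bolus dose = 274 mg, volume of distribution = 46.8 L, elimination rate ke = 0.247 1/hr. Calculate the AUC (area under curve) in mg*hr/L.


C0 = Dose/Vd = 274/46.8 = 5.8547 mg/L
AUC = C0/ke = 5.8547/0.247
AUC = 23.7 mg*hr/L


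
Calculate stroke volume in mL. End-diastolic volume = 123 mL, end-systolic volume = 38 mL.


SV = EDV - ESV
SV = 123 - 38
SV = 85 mL


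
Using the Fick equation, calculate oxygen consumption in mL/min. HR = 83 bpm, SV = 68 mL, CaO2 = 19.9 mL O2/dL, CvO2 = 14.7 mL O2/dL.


CO = HR*SV = 83*68/1000 = 5.644 L/min
a-v O2 diff = 19.9 - 14.7 = 5.2 mL/dL
VO2 = CO * (CaO2-CvO2) * 10 dL/L
VO2 = 5.644 * 5.2 * 10
VO2 = 293.5 mL/min


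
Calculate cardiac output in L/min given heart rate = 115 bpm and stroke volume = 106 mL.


CO = HR * SV
CO = 115 * 106 / 1000
CO = 12.19 L/min


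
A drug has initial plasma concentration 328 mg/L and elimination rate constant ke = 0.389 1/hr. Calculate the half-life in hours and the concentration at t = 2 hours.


t_half = ln(2) / ke = 0.693147 / 0.389 = 1.782 hr
C(t) = C0 * exp(-ke*t) = 328 * exp(-0.389*2)
C(2) = 150.7 mg/L


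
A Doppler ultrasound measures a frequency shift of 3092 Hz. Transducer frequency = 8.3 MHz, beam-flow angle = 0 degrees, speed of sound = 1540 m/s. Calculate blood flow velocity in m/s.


v = fd * c / (2 * f0 * cos(theta))
v = 3092 * 1540 / (2 * 8.3000e+06 * cos(0))
v = 0.2868 m/s


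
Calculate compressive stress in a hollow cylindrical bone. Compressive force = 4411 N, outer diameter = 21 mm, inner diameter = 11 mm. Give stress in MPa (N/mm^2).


A = pi*(r_o^2 - r_i^2)
r_o = 10.5 mm, r_i = 5.5 mm
A = 251.327 mm^2
sigma = F/A = 4411 / 251.327
sigma = 17.55 MPa


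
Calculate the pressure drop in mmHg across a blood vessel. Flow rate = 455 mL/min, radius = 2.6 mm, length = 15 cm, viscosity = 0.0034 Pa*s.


dP = 8*mu*L*Q / (pi*r^4)
Q = 455 mL/min = 7.58333e-06 m^3/s
dP = 215.515 Pa = 215.515 / 133.322 mmHg = 1.616 mmHg


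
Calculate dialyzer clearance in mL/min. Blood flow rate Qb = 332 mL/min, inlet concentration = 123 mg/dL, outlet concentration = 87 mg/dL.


K = Qb * (Cb_in - Cb_out) / Cb_in
K = 332 * (123 - 87) / 123
K = 97.17 mL/min


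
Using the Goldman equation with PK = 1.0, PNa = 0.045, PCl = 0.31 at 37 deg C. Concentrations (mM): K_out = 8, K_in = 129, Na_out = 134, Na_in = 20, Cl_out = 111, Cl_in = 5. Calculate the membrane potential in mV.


Vm = (RT/F)*ln((PK*Ko + PNa*Nao + PCl*Cli)/(PK*Ki + PNa*Nai + PCl*Clo))
Numer = 15.58, Denom = 164.31
Vm = -62.96 mV


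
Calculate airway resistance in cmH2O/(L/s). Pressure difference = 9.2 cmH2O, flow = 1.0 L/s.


R = dP / flow
R = 9.2 / 1.0
R = 9.2 cmH2O/(L/s)


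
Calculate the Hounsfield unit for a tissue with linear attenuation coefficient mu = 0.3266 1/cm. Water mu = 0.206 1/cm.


HU = ((mu_tissue - mu_water) / mu_water) * 1000
HU = ((0.3266 - 0.206) / 0.206) * 1000
HU = 585.4


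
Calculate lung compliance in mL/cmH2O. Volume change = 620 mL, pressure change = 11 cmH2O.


C = dV / dP
C = 620 / 11
C = 56.36 mL/cmH2O


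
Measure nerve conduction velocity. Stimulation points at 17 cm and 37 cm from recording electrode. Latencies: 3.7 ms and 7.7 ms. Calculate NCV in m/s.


Distance = (37 - 17) / 100 = 0.2 m
dt = (7.7 - 3.7) / 1000 = 0.004 s
NCV = dist / dt = 50 m/s


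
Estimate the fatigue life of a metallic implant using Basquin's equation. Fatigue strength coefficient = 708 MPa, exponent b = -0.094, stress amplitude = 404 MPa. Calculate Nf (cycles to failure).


sigma_a = sigma_f' * (2Nf)^b
2Nf = (sigma_a/sigma_f')^(1/b)
2Nf = (404/708)^(1/-0.094)
2Nf = 390.87816
Nf = 195.4


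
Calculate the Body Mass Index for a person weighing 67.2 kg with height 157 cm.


BMI = weight / height^2
height = 157 cm = 1.57 m
BMI = 67.2 / 1.57^2
BMI = 27.26 kg/m^2


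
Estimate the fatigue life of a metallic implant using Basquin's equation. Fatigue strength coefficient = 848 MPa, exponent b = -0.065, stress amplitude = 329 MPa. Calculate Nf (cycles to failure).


sigma_a = sigma_f' * (2Nf)^b
2Nf = (sigma_a/sigma_f')^(1/b)
2Nf = (329/848)^(1/-0.065)
2Nf = 2119108.3
Nf = 1.0596e+06


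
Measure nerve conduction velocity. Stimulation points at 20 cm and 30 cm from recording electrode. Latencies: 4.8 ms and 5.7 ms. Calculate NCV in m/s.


Distance = (30 - 20) / 100 = 0.1 m
dt = (5.7 - 4.8) / 1000 = 9.0000e-04 s
NCV = dist / dt = 111.1 m/s


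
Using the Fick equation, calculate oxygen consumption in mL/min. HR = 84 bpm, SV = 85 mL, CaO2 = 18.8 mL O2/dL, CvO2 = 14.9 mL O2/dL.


CO = HR*SV = 84*85/1000 = 7.14 L/min
a-v O2 diff = 18.8 - 14.9 = 3.9 mL/dL
VO2 = CO * (CaO2-CvO2) * 10 dL/L
VO2 = 7.14 * 3.9 * 10
VO2 = 278.5 mL/min


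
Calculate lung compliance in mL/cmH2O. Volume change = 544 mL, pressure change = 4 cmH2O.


C = dV / dP
C = 544 / 4
C = 136 mL/cmH2O


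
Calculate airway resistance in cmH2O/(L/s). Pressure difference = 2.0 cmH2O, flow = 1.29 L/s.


R = dP / flow
R = 2.0 / 1.29
R = 1.55 cmH2O/(L/s)


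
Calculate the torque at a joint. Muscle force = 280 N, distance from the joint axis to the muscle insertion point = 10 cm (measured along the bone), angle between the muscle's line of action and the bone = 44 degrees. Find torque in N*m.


Torque = F * d * sin(theta)   (moment arm = d*sin(theta))
d = 10 cm = 0.1 m
Torque = 280 * 0.1 * sin(44)
Torque = 19.45 N*m


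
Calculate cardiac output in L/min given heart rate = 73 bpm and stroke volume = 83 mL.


CO = HR * SV
CO = 73 * 83 / 1000
CO = 6.059 L/min


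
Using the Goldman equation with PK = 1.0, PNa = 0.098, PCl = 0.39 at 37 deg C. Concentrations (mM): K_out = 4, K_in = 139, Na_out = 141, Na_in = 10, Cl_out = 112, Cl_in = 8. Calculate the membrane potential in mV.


Vm = (RT/F)*ln((PK*Ko + PNa*Nao + PCl*Cli)/(PK*Ki + PNa*Nai + PCl*Clo))
Numer = 20.938, Denom = 183.66
Vm = -58.03 mV


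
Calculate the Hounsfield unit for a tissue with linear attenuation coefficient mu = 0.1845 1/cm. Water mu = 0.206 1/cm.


HU = ((mu_tissue - mu_water) / mu_water) * 1000
HU = ((0.1845 - 0.206) / 0.206) * 1000
HU = -104.4


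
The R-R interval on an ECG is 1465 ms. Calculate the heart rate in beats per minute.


HR = 60 / RR_interval(s)
RR = 1465 ms = 1.465 s
HR = 60 / 1.465 = 40.96 bpm


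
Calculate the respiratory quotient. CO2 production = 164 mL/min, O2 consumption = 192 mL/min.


RQ = VCO2 / VO2
RQ = 164 / 192
RQ = 0.8542


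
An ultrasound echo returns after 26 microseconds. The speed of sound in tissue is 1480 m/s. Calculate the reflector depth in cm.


depth = c * t / 2
t = 26 us = 2.6000e-05 s
depth = 1480 * 2.6000e-05 / 2
depth = 0.01924 m = 1.924 cm


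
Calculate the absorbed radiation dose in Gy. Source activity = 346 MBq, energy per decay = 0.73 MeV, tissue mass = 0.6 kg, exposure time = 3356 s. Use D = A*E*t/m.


A = 346 MBq = 3.4600e+08 Bq
E = 0.73 MeV = 1.16946e-13 J
D = A*E*t/m = 3.4600e+08*1.16946e-13*3356/0.6
D = 0.2263 Gy


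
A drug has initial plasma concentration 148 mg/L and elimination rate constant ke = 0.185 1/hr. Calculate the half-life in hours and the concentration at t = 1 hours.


t_half = ln(2) / ke = 0.693147 / 0.185 = 3.747 hr
C(t) = C0 * exp(-ke*t) = 148 * exp(-0.185*1)
C(1) = 123 mg/L


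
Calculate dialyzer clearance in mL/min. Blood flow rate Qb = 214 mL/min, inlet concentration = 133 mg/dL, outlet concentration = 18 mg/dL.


K = Qb * (Cb_in - Cb_out) / Cb_in
K = 214 * (133 - 18) / 133
K = 185 mL/min


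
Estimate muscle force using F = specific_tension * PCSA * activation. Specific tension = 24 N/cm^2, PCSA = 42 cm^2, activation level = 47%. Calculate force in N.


F = sigma * PCSA * activation
F = 24 * 42 * 0.47
F = 473.8 N


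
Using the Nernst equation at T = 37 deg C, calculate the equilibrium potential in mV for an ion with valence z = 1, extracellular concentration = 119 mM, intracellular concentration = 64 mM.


E = (RT/(zF)) * ln(C_out/C_in)
T = 37 + 273.15 = 310.15 K
E = (8.314 * 310.15 / (1 * 96485)) * ln(119/64)
E = 16.58 mV
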